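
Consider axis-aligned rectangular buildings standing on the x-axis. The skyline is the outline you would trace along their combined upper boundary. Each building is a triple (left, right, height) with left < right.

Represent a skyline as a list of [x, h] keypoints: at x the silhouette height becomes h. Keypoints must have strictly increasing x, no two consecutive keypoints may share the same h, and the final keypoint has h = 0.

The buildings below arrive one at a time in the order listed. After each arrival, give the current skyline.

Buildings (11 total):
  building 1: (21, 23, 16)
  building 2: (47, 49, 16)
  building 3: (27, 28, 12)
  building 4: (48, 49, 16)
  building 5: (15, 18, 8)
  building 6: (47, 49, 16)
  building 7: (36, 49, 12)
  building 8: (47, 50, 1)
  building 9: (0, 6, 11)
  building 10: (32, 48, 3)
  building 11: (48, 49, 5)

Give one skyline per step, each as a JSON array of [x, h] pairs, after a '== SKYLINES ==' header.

== SKYLINES ==
[[21,16],[23,0]]
[[21,16],[23,0],[47,16],[49,0]]
[[21,16],[23,0],[27,12],[28,0],[47,16],[49,0]]
[[21,16],[23,0],[27,12],[28,0],[47,16],[49,0]]
[[15,8],[18,0],[21,16],[23,0],[27,12],[28,0],[47,16],[49,0]]
[[15,8],[18,0],[21,16],[23,0],[27,12],[28,0],[47,16],[49,0]]
[[15,8],[18,0],[21,16],[23,0],[27,12],[28,0],[36,12],[47,16],[49,0]]
[[15,8],[18,0],[21,16],[23,0],[27,12],[28,0],[36,12],[47,16],[49,1],[50,0]]
[[0,11],[6,0],[15,8],[18,0],[21,16],[23,0],[27,12],[28,0],[36,12],[47,16],[49,1],[50,0]]
[[0,11],[6,0],[15,8],[18,0],[21,16],[23,0],[27,12],[28,0],[32,3],[36,12],[47,16],[49,1],[50,0]]
[[0,11],[6,0],[15,8],[18,0],[21,16],[23,0],[27,12],[28,0],[32,3],[36,12],[47,16],[49,1],[50,0]]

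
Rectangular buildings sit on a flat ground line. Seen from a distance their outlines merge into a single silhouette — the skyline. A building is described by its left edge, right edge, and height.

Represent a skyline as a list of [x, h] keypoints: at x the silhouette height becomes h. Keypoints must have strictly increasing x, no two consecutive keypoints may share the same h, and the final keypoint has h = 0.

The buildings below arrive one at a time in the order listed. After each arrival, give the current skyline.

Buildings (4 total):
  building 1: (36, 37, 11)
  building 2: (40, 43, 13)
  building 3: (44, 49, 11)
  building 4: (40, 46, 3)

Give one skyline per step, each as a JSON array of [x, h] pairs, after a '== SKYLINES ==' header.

== SKYLINES ==
[[36,11],[37,0]]
[[36,11],[37,0],[40,13],[43,0]]
[[36,11],[37,0],[40,13],[43,0],[44,11],[49,0]]
[[36,11],[37,0],[40,13],[43,3],[44,11],[49,0]]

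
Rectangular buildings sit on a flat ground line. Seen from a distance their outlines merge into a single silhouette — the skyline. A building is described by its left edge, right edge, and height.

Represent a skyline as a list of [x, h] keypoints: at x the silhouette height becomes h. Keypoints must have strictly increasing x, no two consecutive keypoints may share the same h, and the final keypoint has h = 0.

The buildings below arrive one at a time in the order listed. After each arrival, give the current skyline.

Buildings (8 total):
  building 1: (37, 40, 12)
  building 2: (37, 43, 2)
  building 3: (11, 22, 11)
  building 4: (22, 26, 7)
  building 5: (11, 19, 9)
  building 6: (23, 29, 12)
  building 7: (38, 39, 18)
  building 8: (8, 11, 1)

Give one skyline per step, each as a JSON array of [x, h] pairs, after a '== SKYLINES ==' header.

== SKYLINES ==
[[37,12],[40,0]]
[[37,12],[40,2],[43,0]]
[[11,11],[22,0],[37,12],[40,2],[43,0]]
[[11,11],[22,7],[26,0],[37,12],[40,2],[43,0]]
[[11,11],[22,7],[26,0],[37,12],[40,2],[43,0]]
[[11,11],[22,7],[23,12],[29,0],[37,12],[40,2],[43,0]]
[[11,11],[22,7],[23,12],[29,0],[37,12],[38,18],[39,12],[40,2],[43,0]]
[[8,1],[11,11],[22,7],[23,12],[29,0],[37,12],[38,18],[39,12],[40,2],[43,0]]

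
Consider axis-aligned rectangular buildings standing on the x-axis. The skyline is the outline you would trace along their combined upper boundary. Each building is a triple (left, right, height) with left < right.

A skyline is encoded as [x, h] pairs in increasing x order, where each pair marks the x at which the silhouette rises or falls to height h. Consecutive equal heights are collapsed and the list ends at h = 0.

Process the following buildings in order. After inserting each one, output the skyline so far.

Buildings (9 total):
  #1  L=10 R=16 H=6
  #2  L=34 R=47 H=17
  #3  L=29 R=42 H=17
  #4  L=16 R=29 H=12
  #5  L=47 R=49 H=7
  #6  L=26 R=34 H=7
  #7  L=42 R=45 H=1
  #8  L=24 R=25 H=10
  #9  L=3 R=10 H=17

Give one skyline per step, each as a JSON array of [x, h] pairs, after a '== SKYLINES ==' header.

== SKYLINES ==
[[10,6],[16,0]]
[[10,6],[16,0],[34,17],[47,0]]
[[10,6],[16,0],[29,17],[47,0]]
[[10,6],[16,12],[29,17],[47,0]]
[[10,6],[16,12],[29,17],[47,7],[49,0]]
[[10,6],[16,12],[29,17],[47,7],[49,0]]
[[10,6],[16,12],[29,17],[47,7],[49,0]]
[[10,6],[16,12],[29,17],[47,7],[49,0]]
[[3,17],[10,6],[16,12],[29,17],[47,7],[49,0]]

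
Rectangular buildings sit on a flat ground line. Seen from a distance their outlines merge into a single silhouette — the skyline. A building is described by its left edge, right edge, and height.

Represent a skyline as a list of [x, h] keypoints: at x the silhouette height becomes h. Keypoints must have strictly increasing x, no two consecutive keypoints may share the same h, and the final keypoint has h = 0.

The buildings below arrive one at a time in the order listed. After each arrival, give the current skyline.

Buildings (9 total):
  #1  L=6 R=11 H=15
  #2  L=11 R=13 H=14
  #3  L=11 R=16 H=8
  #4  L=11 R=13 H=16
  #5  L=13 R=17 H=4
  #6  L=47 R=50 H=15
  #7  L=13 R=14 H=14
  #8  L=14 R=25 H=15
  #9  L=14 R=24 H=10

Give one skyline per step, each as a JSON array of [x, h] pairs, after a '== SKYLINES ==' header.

== SKYLINES ==
[[6,15],[11,0]]
[[6,15],[11,14],[13,0]]
[[6,15],[11,14],[13,8],[16,0]]
[[6,15],[11,16],[13,8],[16,0]]
[[6,15],[11,16],[13,8],[16,4],[17,0]]
[[6,15],[11,16],[13,8],[16,4],[17,0],[47,15],[50,0]]
[[6,15],[11,16],[13,14],[14,8],[16,4],[17,0],[47,15],[50,0]]
[[6,15],[11,16],[13,14],[14,15],[25,0],[47,15],[50,0]]
[[6,15],[11,16],[13,14],[14,15],[25,0],[47,15],[50,0]]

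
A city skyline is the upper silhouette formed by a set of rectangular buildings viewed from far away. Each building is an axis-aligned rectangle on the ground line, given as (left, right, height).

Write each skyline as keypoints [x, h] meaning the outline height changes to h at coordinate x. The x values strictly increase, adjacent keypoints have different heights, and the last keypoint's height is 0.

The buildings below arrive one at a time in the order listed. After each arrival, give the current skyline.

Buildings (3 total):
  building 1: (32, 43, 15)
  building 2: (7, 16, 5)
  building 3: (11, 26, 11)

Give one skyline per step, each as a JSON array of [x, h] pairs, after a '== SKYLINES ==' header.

== SKYLINES ==
[[32,15],[43,0]]
[[7,5],[16,0],[32,15],[43,0]]
[[7,5],[11,11],[26,0],[32,15],[43,0]]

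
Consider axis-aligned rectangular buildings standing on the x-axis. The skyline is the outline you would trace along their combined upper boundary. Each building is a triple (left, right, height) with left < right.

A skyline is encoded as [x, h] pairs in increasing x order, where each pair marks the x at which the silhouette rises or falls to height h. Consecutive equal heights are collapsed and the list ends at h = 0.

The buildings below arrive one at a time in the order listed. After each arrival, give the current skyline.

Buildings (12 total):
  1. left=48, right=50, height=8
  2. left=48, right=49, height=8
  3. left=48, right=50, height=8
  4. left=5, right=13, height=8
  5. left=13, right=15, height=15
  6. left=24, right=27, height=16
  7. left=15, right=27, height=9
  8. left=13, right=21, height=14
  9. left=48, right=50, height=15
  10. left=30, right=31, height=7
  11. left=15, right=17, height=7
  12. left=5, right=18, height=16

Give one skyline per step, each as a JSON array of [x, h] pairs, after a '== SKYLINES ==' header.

== SKYLINES ==
[[48,8],[50,0]]
[[48,8],[50,0]]
[[48,8],[50,0]]
[[5,8],[13,0],[48,8],[50,0]]
[[5,8],[13,15],[15,0],[48,8],[50,0]]
[[5,8],[13,15],[15,0],[24,16],[27,0],[48,8],[50,0]]
[[5,8],[13,15],[15,9],[24,16],[27,0],[48,8],[50,0]]
[[5,8],[13,15],[15,14],[21,9],[24,16],[27,0],[48,8],[50,0]]
[[5,8],[13,15],[15,14],[21,9],[24,16],[27,0],[48,15],[50,0]]
[[5,8],[13,15],[15,14],[21,9],[24,16],[27,0],[30,7],[31,0],[48,15],[50,0]]
[[5,8],[13,15],[15,14],[21,9],[24,16],[27,0],[30,7],[31,0],[48,15],[50,0]]
[[5,16],[18,14],[21,9],[24,16],[27,0],[30,7],[31,0],[48,15],[50,0]]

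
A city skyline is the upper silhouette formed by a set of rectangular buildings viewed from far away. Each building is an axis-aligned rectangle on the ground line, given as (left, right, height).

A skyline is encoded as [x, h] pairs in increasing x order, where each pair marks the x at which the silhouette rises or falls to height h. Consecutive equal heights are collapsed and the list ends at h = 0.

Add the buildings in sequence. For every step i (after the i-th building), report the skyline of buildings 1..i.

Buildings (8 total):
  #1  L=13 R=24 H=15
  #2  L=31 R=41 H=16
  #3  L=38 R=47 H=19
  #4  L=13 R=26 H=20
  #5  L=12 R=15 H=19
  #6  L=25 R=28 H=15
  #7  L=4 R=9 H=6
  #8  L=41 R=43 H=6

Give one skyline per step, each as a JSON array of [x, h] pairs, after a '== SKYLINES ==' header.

== SKYLINES ==
[[13,15],[24,0]]
[[13,15],[24,0],[31,16],[41,0]]
[[13,15],[24,0],[31,16],[38,19],[47,0]]
[[13,20],[26,0],[31,16],[38,19],[47,0]]
[[12,19],[13,20],[26,0],[31,16],[38,19],[47,0]]
[[12,19],[13,20],[26,15],[28,0],[31,16],[38,19],[47,0]]
[[4,6],[9,0],[12,19],[13,20],[26,15],[28,0],[31,16],[38,19],[47,0]]
[[4,6],[9,0],[12,19],[13,20],[26,15],[28,0],[31,16],[38,19],[47,0]]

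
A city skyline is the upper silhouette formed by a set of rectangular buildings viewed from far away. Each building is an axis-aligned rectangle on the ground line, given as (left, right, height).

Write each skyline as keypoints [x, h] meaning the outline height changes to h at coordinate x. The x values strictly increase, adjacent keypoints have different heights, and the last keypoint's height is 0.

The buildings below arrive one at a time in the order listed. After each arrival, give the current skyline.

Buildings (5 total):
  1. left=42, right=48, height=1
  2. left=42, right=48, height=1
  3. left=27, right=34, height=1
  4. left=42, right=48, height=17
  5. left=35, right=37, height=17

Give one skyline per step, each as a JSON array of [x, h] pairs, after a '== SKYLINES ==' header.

== SKYLINES ==
[[42,1],[48,0]]
[[42,1],[48,0]]
[[27,1],[34,0],[42,1],[48,0]]
[[27,1],[34,0],[42,17],[48,0]]
[[27,1],[34,0],[35,17],[37,0],[42,17],[48,0]]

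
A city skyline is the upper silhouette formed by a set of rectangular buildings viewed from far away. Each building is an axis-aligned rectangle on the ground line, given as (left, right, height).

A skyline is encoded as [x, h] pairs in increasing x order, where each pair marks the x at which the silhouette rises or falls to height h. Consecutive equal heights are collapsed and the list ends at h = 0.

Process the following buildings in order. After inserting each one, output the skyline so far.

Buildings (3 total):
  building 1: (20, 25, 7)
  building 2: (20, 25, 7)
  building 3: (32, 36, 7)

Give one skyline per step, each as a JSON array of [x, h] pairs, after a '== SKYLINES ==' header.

== SKYLINES ==
[[20,7],[25,0]]
[[20,7],[25,0]]
[[20,7],[25,0],[32,7],[36,0]]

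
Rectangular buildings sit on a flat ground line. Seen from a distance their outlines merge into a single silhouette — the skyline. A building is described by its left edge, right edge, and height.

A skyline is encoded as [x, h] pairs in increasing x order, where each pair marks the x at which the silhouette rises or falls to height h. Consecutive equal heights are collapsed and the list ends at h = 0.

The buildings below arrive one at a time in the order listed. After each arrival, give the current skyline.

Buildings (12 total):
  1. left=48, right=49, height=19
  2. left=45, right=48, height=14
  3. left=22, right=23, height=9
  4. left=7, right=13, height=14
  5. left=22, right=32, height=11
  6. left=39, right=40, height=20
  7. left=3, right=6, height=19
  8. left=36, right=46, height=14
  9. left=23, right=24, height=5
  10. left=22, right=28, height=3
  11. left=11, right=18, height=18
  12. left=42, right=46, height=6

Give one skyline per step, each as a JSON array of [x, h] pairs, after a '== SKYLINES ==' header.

== SKYLINES ==
[[48,19],[49,0]]
[[45,14],[48,19],[49,0]]
[[22,9],[23,0],[45,14],[48,19],[49,0]]
[[7,14],[13,0],[22,9],[23,0],[45,14],[48,19],[49,0]]
[[7,14],[13,0],[22,11],[32,0],[45,14],[48,19],[49,0]]
[[7,14],[13,0],[22,11],[32,0],[39,20],[40,0],[45,14],[48,19],[49,0]]
[[3,19],[6,0],[7,14],[13,0],[22,11],[32,0],[39,20],[40,0],[45,14],[48,19],[49,0]]
[[3,19],[6,0],[7,14],[13,0],[22,11],[32,0],[36,14],[39,20],[40,14],[48,19],[49,0]]
[[3,19],[6,0],[7,14],[13,0],[22,11],[32,0],[36,14],[39,20],[40,14],[48,19],[49,0]]
[[3,19],[6,0],[7,14],[13,0],[22,11],[32,0],[36,14],[39,20],[40,14],[48,19],[49,0]]
[[3,19],[6,0],[7,14],[11,18],[18,0],[22,11],[32,0],[36,14],[39,20],[40,14],[48,19],[49,0]]
[[3,19],[6,0],[7,14],[11,18],[18,0],[22,11],[32,0],[36,14],[39,20],[40,14],[48,19],[49,0]]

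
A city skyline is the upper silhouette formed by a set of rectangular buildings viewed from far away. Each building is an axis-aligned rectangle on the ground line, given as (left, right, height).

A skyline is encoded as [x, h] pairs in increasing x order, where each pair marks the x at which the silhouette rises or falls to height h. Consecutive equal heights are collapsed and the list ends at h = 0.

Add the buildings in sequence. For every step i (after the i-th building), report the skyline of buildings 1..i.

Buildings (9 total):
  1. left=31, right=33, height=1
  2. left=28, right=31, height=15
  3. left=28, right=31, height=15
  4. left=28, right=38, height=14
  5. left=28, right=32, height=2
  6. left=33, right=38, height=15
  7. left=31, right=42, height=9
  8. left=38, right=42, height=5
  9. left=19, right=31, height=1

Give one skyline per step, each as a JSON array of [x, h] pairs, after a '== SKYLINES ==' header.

== SKYLINES ==
[[31,1],[33,0]]
[[28,15],[31,1],[33,0]]
[[28,15],[31,1],[33,0]]
[[28,15],[31,14],[38,0]]
[[28,15],[31,14],[38,0]]
[[28,15],[31,14],[33,15],[38,0]]
[[28,15],[31,14],[33,15],[38,9],[42,0]]
[[28,15],[31,14],[33,15],[38,9],[42,0]]
[[19,1],[28,15],[31,14],[33,15],[38,9],[42,0]]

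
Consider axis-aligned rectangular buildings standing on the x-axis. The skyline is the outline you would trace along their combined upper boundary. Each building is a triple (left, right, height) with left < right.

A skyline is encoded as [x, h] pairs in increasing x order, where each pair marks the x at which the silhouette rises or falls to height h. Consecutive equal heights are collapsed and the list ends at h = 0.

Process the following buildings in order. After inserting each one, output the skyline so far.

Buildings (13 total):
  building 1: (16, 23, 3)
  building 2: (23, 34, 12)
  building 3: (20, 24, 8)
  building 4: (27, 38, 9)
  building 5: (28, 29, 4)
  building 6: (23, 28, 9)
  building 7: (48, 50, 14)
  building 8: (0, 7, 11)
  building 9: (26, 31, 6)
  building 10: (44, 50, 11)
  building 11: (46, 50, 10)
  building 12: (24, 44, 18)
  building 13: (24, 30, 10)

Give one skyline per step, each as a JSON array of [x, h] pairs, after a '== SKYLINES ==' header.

== SKYLINES ==
[[16,3],[23,0]]
[[16,3],[23,12],[34,0]]
[[16,3],[20,8],[23,12],[34,0]]
[[16,3],[20,8],[23,12],[34,9],[38,0]]
[[16,3],[20,8],[23,12],[34,9],[38,0]]
[[16,3],[20,8],[23,12],[34,9],[38,0]]
[[16,3],[20,8],[23,12],[34,9],[38,0],[48,14],[50,0]]
[[0,11],[7,0],[16,3],[20,8],[23,12],[34,9],[38,0],[48,14],[50,0]]
[[0,11],[7,0],[16,3],[20,8],[23,12],[34,9],[38,0],[48,14],[50,0]]
[[0,11],[7,0],[16,3],[20,8],[23,12],[34,9],[38,0],[44,11],[48,14],[50,0]]
[[0,11],[7,0],[16,3],[20,8],[23,12],[34,9],[38,0],[44,11],[48,14],[50,0]]
[[0,11],[7,0],[16,3],[20,8],[23,12],[24,18],[44,11],[48,14],[50,0]]
[[0,11],[7,0],[16,3],[20,8],[23,12],[24,18],[44,11],[48,14],[50,0]]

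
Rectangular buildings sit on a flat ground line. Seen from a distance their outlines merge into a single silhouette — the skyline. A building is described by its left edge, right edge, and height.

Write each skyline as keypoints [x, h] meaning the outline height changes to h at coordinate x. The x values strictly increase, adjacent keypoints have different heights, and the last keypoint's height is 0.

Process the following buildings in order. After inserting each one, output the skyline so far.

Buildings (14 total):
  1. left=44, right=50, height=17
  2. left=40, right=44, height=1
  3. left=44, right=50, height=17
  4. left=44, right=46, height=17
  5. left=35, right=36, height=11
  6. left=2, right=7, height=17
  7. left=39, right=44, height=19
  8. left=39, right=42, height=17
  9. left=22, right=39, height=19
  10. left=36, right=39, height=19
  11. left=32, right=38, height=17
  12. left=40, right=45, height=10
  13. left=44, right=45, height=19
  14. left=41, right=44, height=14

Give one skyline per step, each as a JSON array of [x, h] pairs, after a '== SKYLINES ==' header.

== SKYLINES ==
[[44,17],[50,0]]
[[40,1],[44,17],[50,0]]
[[40,1],[44,17],[50,0]]
[[40,1],[44,17],[50,0]]
[[35,11],[36,0],[40,1],[44,17],[50,0]]
[[2,17],[7,0],[35,11],[36,0],[40,1],[44,17],[50,0]]
[[2,17],[7,0],[35,11],[36,0],[39,19],[44,17],[50,0]]
[[2,17],[7,0],[35,11],[36,0],[39,19],[44,17],[50,0]]
[[2,17],[7,0],[22,19],[44,17],[50,0]]
[[2,17],[7,0],[22,19],[44,17],[50,0]]
[[2,17],[7,0],[22,19],[44,17],[50,0]]
[[2,17],[7,0],[22,19],[44,17],[50,0]]
[[2,17],[7,0],[22,19],[45,17],[50,0]]
[[2,17],[7,0],[22,19],[45,17],[50,0]]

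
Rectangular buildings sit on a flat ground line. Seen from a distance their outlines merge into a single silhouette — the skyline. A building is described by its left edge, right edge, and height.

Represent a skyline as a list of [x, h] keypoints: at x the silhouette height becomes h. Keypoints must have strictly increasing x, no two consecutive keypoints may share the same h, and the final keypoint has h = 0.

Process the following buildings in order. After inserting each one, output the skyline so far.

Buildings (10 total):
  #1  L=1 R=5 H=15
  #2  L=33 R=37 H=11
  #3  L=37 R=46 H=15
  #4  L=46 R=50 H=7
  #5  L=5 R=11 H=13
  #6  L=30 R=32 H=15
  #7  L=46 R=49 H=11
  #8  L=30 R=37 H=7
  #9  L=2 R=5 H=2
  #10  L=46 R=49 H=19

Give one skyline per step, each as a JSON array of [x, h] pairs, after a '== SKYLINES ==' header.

== SKYLINES ==
[[1,15],[5,0]]
[[1,15],[5,0],[33,11],[37,0]]
[[1,15],[5,0],[33,11],[37,15],[46,0]]
[[1,15],[5,0],[33,11],[37,15],[46,7],[50,0]]
[[1,15],[5,13],[11,0],[33,11],[37,15],[46,7],[50,0]]
[[1,15],[5,13],[11,0],[30,15],[32,0],[33,11],[37,15],[46,7],[50,0]]
[[1,15],[5,13],[11,0],[30,15],[32,0],[33,11],[37,15],[46,11],[49,7],[50,0]]
[[1,15],[5,13],[11,0],[30,15],[32,7],[33,11],[37,15],[46,11],[49,7],[50,0]]
[[1,15],[5,13],[11,0],[30,15],[32,7],[33,11],[37,15],[46,11],[49,7],[50,0]]
[[1,15],[5,13],[11,0],[30,15],[32,7],[33,11],[37,15],[46,19],[49,7],[50,0]]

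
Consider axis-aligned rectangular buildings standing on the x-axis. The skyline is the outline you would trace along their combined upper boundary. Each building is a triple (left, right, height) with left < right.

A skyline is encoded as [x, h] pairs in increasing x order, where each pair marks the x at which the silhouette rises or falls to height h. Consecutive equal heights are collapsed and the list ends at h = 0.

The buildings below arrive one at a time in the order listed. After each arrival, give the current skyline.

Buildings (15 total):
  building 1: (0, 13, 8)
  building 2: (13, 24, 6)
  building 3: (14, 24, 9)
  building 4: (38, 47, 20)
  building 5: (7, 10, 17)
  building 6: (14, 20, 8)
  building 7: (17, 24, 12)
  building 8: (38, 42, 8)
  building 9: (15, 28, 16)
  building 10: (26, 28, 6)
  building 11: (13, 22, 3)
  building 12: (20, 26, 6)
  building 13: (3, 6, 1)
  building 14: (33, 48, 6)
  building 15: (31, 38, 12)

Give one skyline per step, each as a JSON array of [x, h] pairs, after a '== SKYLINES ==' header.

== SKYLINES ==
[[0,8],[13,0]]
[[0,8],[13,6],[24,0]]
[[0,8],[13,6],[14,9],[24,0]]
[[0,8],[13,6],[14,9],[24,0],[38,20],[47,0]]
[[0,8],[7,17],[10,8],[13,6],[14,9],[24,0],[38,20],[47,0]]
[[0,8],[7,17],[10,8],[13,6],[14,9],[24,0],[38,20],[47,0]]
[[0,8],[7,17],[10,8],[13,6],[14,9],[17,12],[24,0],[38,20],[47,0]]
[[0,8],[7,17],[10,8],[13,6],[14,9],[17,12],[24,0],[38,20],[47,0]]
[[0,8],[7,17],[10,8],[13,6],[14,9],[15,16],[28,0],[38,20],[47,0]]
[[0,8],[7,17],[10,8],[13,6],[14,9],[15,16],[28,0],[38,20],[47,0]]
[[0,8],[7,17],[10,8],[13,6],[14,9],[15,16],[28,0],[38,20],[47,0]]
[[0,8],[7,17],[10,8],[13,6],[14,9],[15,16],[28,0],[38,20],[47,0]]
[[0,8],[7,17],[10,8],[13,6],[14,9],[15,16],[28,0],[38,20],[47,0]]
[[0,8],[7,17],[10,8],[13,6],[14,9],[15,16],[28,0],[33,6],[38,20],[47,6],[48,0]]
[[0,8],[7,17],[10,8],[13,6],[14,9],[15,16],[28,0],[31,12],[38,20],[47,6],[48,0]]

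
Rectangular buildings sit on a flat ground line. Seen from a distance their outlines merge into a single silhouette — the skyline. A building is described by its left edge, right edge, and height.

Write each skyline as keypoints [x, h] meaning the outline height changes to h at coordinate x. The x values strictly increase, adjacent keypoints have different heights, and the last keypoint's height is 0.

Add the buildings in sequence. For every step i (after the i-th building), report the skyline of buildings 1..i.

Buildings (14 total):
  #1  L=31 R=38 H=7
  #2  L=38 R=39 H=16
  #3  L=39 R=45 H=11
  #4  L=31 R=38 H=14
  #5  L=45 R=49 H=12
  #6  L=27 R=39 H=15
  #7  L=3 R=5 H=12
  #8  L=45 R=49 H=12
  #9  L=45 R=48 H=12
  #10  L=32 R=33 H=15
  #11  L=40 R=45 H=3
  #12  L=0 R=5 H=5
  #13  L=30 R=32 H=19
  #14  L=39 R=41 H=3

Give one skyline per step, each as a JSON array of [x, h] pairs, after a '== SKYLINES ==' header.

== SKYLINES ==
[[31,7],[38,0]]
[[31,7],[38,16],[39,0]]
[[31,7],[38,16],[39,11],[45,0]]
[[31,14],[38,16],[39,11],[45,0]]
[[31,14],[38,16],[39,11],[45,12],[49,0]]
[[27,15],[38,16],[39,11],[45,12],[49,0]]
[[3,12],[5,0],[27,15],[38,16],[39,11],[45,12],[49,0]]
[[3,12],[5,0],[27,15],[38,16],[39,11],[45,12],[49,0]]
[[3,12],[5,0],[27,15],[38,16],[39,11],[45,12],[49,0]]
[[3,12],[5,0],[27,15],[38,16],[39,11],[45,12],[49,0]]
[[3,12],[5,0],[27,15],[38,16],[39,11],[45,12],[49,0]]
[[0,5],[3,12],[5,0],[27,15],[38,16],[39,11],[45,12],[49,0]]
[[0,5],[3,12],[5,0],[27,15],[30,19],[32,15],[38,16],[39,11],[45,12],[49,0]]
[[0,5],[3,12],[5,0],[27,15],[30,19],[32,15],[38,16],[39,11],[45,12],[49,0]]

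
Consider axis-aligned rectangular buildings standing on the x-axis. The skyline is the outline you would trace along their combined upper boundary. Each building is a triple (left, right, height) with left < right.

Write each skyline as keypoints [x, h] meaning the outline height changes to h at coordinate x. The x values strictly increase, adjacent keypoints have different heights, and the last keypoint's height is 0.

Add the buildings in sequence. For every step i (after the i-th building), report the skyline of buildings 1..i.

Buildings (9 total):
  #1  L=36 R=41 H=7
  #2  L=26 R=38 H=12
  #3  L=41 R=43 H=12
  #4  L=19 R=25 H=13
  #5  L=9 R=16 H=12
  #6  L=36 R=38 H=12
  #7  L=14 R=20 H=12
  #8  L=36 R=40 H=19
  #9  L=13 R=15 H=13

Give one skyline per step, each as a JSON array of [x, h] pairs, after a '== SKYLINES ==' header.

== SKYLINES ==
[[36,7],[41,0]]
[[26,12],[38,7],[41,0]]
[[26,12],[38,7],[41,12],[43,0]]
[[19,13],[25,0],[26,12],[38,7],[41,12],[43,0]]
[[9,12],[16,0],[19,13],[25,0],[26,12],[38,7],[41,12],[43,0]]
[[9,12],[16,0],[19,13],[25,0],[26,12],[38,7],[41,12],[43,0]]
[[9,12],[19,13],[25,0],[26,12],[38,7],[41,12],[43,0]]
[[9,12],[19,13],[25,0],[26,12],[36,19],[40,7],[41,12],[43,0]]
[[9,12],[13,13],[15,12],[19,13],[25,0],[26,12],[36,19],[40,7],[41,12],[43,0]]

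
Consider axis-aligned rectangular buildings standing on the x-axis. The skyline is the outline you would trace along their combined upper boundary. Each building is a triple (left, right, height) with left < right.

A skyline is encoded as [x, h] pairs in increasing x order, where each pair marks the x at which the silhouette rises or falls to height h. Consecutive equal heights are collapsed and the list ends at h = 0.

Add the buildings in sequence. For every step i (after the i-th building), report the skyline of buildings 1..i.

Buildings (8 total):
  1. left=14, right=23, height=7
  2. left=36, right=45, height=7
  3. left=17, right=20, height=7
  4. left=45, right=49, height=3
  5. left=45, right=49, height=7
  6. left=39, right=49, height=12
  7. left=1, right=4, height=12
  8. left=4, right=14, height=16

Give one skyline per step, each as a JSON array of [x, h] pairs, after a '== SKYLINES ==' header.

== SKYLINES ==
[[14,7],[23,0]]
[[14,7],[23,0],[36,7],[45,0]]
[[14,7],[23,0],[36,7],[45,0]]
[[14,7],[23,0],[36,7],[45,3],[49,0]]
[[14,7],[23,0],[36,7],[49,0]]
[[14,7],[23,0],[36,7],[39,12],[49,0]]
[[1,12],[4,0],[14,7],[23,0],[36,7],[39,12],[49,0]]
[[1,12],[4,16],[14,7],[23,0],[36,7],[39,12],[49,0]]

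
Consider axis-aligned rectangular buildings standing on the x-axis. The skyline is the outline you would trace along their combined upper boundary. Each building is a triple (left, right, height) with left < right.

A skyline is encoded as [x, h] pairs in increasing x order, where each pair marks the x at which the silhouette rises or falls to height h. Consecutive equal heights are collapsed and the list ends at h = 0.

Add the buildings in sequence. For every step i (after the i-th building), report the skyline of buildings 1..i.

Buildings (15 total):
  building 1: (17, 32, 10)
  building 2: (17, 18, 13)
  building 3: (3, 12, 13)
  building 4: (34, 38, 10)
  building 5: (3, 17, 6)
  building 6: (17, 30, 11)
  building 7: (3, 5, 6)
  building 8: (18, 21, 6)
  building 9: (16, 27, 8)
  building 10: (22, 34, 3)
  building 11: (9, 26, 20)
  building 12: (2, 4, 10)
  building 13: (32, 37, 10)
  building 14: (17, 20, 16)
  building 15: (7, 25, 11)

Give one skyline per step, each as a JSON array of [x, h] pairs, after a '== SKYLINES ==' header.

== SKYLINES ==
[[17,10],[32,0]]
[[17,13],[18,10],[32,0]]
[[3,13],[12,0],[17,13],[18,10],[32,0]]
[[3,13],[12,0],[17,13],[18,10],[32,0],[34,10],[38,0]]
[[3,13],[12,6],[17,13],[18,10],[32,0],[34,10],[38,0]]
[[3,13],[12,6],[17,13],[18,11],[30,10],[32,0],[34,10],[38,0]]
[[3,13],[12,6],[17,13],[18,11],[30,10],[32,0],[34,10],[38,0]]
[[3,13],[12,6],[17,13],[18,11],[30,10],[32,0],[34,10],[38,0]]
[[3,13],[12,6],[16,8],[17,13],[18,11],[30,10],[32,0],[34,10],[38,0]]
[[3,13],[12,6],[16,8],[17,13],[18,11],[30,10],[32,3],[34,10],[38,0]]
[[3,13],[9,20],[26,11],[30,10],[32,3],[34,10],[38,0]]
[[2,10],[3,13],[9,20],[26,11],[30,10],[32,3],[34,10],[38,0]]
[[2,10],[3,13],[9,20],[26,11],[30,10],[38,0]]
[[2,10],[3,13],[9,20],[26,11],[30,10],[38,0]]
[[2,10],[3,13],[9,20],[26,11],[30,10],[38,0]]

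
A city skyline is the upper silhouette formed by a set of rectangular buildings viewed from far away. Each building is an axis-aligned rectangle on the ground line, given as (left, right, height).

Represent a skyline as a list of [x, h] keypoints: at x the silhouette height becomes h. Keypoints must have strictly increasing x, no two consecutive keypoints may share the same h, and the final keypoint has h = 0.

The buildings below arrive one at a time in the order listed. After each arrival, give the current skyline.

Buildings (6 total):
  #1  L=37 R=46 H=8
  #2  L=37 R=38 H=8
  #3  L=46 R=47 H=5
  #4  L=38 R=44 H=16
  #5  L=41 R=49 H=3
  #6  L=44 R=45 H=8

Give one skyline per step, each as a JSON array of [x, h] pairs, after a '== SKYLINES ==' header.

== SKYLINES ==
[[37,8],[46,0]]
[[37,8],[46,0]]
[[37,8],[46,5],[47,0]]
[[37,8],[38,16],[44,8],[46,5],[47,0]]
[[37,8],[38,16],[44,8],[46,5],[47,3],[49,0]]
[[37,8],[38,16],[44,8],[46,5],[47,3],[49,0]]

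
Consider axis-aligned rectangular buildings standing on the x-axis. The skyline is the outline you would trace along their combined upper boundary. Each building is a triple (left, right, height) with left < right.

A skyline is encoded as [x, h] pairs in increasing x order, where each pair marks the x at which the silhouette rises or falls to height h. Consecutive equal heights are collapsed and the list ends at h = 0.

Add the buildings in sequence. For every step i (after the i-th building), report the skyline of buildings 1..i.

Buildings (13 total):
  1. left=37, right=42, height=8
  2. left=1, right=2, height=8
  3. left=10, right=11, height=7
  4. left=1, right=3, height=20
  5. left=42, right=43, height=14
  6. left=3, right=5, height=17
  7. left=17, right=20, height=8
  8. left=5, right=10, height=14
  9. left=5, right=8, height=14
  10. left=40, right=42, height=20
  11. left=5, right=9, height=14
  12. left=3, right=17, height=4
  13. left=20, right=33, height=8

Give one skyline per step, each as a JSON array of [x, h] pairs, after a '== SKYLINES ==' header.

== SKYLINES ==
[[37,8],[42,0]]
[[1,8],[2,0],[37,8],[42,0]]
[[1,8],[2,0],[10,7],[11,0],[37,8],[42,0]]
[[1,20],[3,0],[10,7],[11,0],[37,8],[42,0]]
[[1,20],[3,0],[10,7],[11,0],[37,8],[42,14],[43,0]]
[[1,20],[3,17],[5,0],[10,7],[11,0],[37,8],[42,14],[43,0]]
[[1,20],[3,17],[5,0],[10,7],[11,0],[17,8],[20,0],[37,8],[42,14],[43,0]]
[[1,20],[3,17],[5,14],[10,7],[11,0],[17,8],[20,0],[37,8],[42,14],[43,0]]
[[1,20],[3,17],[5,14],[10,7],[11,0],[17,8],[20,0],[37,8],[42,14],[43,0]]
[[1,20],[3,17],[5,14],[10,7],[11,0],[17,8],[20,0],[37,8],[40,20],[42,14],[43,0]]
[[1,20],[3,17],[5,14],[10,7],[11,0],[17,8],[20,0],[37,8],[40,20],[42,14],[43,0]]
[[1,20],[3,17],[5,14],[10,7],[11,4],[17,8],[20,0],[37,8],[40,20],[42,14],[43,0]]
[[1,20],[3,17],[5,14],[10,7],[11,4],[17,8],[33,0],[37,8],[40,20],[42,14],[43,0]]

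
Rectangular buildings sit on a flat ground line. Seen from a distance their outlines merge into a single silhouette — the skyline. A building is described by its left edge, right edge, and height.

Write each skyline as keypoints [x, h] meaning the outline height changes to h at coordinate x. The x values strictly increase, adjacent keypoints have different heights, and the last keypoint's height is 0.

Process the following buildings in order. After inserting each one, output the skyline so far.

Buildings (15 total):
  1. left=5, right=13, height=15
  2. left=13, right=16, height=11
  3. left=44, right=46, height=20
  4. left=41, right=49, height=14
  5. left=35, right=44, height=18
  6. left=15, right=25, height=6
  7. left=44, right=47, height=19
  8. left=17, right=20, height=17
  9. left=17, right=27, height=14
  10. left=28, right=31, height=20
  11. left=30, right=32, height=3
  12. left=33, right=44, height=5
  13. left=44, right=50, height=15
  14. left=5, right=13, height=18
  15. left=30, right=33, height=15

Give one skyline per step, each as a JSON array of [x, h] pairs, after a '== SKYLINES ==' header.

== SKYLINES ==
[[5,15],[13,0]]
[[5,15],[13,11],[16,0]]
[[5,15],[13,11],[16,0],[44,20],[46,0]]
[[5,15],[13,11],[16,0],[41,14],[44,20],[46,14],[49,0]]
[[5,15],[13,11],[16,0],[35,18],[44,20],[46,14],[49,0]]
[[5,15],[13,11],[16,6],[25,0],[35,18],[44,20],[46,14],[49,0]]
[[5,15],[13,11],[16,6],[25,0],[35,18],[44,20],[46,19],[47,14],[49,0]]
[[5,15],[13,11],[16,6],[17,17],[20,6],[25,0],[35,18],[44,20],[46,19],[47,14],[49,0]]
[[5,15],[13,11],[16,6],[17,17],[20,14],[27,0],[35,18],[44,20],[46,19],[47,14],[49,0]]
[[5,15],[13,11],[16,6],[17,17],[20,14],[27,0],[28,20],[31,0],[35,18],[44,20],[46,19],[47,14],[49,0]]
[[5,15],[13,11],[16,6],[17,17],[20,14],[27,0],[28,20],[31,3],[32,0],[35,18],[44,20],[46,19],[47,14],[49,0]]
[[5,15],[13,11],[16,6],[17,17],[20,14],[27,0],[28,20],[31,3],[32,0],[33,5],[35,18],[44,20],[46,19],[47,14],[49,0]]
[[5,15],[13,11],[16,6],[17,17],[20,14],[27,0],[28,20],[31,3],[32,0],[33,5],[35,18],[44,20],[46,19],[47,15],[50,0]]
[[5,18],[13,11],[16,6],[17,17],[20,14],[27,0],[28,20],[31,3],[32,0],[33,5],[35,18],[44,20],[46,19],[47,15],[50,0]]
[[5,18],[13,11],[16,6],[17,17],[20,14],[27,0],[28,20],[31,15],[33,5],[35,18],[44,20],[46,19],[47,15],[50,0]]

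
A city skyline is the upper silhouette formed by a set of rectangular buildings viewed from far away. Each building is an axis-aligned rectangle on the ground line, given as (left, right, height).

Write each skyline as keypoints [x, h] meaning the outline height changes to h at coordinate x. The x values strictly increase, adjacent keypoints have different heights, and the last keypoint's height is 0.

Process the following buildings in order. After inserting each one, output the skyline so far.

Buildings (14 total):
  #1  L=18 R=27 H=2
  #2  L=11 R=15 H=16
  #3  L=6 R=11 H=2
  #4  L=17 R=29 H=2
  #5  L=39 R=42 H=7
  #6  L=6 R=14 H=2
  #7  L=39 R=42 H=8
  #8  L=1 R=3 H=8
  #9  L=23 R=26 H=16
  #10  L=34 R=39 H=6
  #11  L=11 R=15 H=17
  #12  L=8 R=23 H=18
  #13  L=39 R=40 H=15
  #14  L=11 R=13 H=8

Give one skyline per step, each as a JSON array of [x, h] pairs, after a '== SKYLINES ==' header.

== SKYLINES ==
[[18,2],[27,0]]
[[11,16],[15,0],[18,2],[27,0]]
[[6,2],[11,16],[15,0],[18,2],[27,0]]
[[6,2],[11,16],[15,0],[17,2],[29,0]]
[[6,2],[11,16],[15,0],[17,2],[29,0],[39,7],[42,0]]
[[6,2],[11,16],[15,0],[17,2],[29,0],[39,7],[42,0]]
[[6,2],[11,16],[15,0],[17,2],[29,0],[39,8],[42,0]]
[[1,8],[3,0],[6,2],[11,16],[15,0],[17,2],[29,0],[39,8],[42,0]]
[[1,8],[3,0],[6,2],[11,16],[15,0],[17,2],[23,16],[26,2],[29,0],[39,8],[42,0]]
[[1,8],[3,0],[6,2],[11,16],[15,0],[17,2],[23,16],[26,2],[29,0],[34,6],[39,8],[42,0]]
[[1,8],[3,0],[6,2],[11,17],[15,0],[17,2],[23,16],[26,2],[29,0],[34,6],[39,8],[42,0]]
[[1,8],[3,0],[6,2],[8,18],[23,16],[26,2],[29,0],[34,6],[39,8],[42,0]]
[[1,8],[3,0],[6,2],[8,18],[23,16],[26,2],[29,0],[34,6],[39,15],[40,8],[42,0]]
[[1,8],[3,0],[6,2],[8,18],[23,16],[26,2],[29,0],[34,6],[39,15],[40,8],[42,0]]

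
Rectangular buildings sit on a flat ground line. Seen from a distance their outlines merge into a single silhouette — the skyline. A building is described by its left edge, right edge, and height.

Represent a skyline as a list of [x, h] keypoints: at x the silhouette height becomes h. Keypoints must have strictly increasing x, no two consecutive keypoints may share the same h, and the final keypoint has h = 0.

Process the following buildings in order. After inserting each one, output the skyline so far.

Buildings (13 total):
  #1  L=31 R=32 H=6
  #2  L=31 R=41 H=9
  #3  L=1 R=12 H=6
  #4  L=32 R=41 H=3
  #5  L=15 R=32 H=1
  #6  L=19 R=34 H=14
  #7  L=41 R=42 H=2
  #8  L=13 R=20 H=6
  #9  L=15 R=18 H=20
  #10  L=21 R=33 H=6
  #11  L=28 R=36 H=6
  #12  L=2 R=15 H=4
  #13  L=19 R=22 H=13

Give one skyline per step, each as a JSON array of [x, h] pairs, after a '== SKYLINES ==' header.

== SKYLINES ==
[[31,6],[32,0]]
[[31,9],[41,0]]
[[1,6],[12,0],[31,9],[41,0]]
[[1,6],[12,0],[31,9],[41,0]]
[[1,6],[12,0],[15,1],[31,9],[41,0]]
[[1,6],[12,0],[15,1],[19,14],[34,9],[41,0]]
[[1,6],[12,0],[15,1],[19,14],[34,9],[41,2],[42,0]]
[[1,6],[12,0],[13,6],[19,14],[34,9],[41,2],[42,0]]
[[1,6],[12,0],[13,6],[15,20],[18,6],[19,14],[34,9],[41,2],[42,0]]
[[1,6],[12,0],[13,6],[15,20],[18,6],[19,14],[34,9],[41,2],[42,0]]
[[1,6],[12,0],[13,6],[15,20],[18,6],[19,14],[34,9],[41,2],[42,0]]
[[1,6],[12,4],[13,6],[15,20],[18,6],[19,14],[34,9],[41,2],[42,0]]
[[1,6],[12,4],[13,6],[15,20],[18,6],[19,14],[34,9],[41,2],[42,0]]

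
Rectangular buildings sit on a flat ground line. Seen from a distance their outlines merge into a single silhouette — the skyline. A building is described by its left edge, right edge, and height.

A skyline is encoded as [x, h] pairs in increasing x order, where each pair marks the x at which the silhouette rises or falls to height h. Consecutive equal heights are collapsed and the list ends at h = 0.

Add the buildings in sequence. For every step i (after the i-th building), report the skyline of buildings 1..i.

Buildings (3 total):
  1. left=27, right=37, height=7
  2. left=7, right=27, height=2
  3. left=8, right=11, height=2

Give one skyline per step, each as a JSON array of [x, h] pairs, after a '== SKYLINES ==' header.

== SKYLINES ==
[[27,7],[37,0]]
[[7,2],[27,7],[37,0]]
[[7,2],[27,7],[37,0]]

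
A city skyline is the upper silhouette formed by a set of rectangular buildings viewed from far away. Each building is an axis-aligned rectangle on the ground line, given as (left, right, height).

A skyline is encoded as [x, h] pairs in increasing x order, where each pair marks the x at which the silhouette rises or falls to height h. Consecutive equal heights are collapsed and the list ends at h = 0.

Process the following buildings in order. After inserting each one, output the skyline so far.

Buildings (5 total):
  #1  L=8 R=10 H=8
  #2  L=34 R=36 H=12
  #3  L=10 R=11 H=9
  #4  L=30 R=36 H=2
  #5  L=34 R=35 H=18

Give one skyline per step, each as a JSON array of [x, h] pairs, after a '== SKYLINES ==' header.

== SKYLINES ==
[[8,8],[10,0]]
[[8,8],[10,0],[34,12],[36,0]]
[[8,8],[10,9],[11,0],[34,12],[36,0]]
[[8,8],[10,9],[11,0],[30,2],[34,12],[36,0]]
[[8,8],[10,9],[11,0],[30,2],[34,18],[35,12],[36,0]]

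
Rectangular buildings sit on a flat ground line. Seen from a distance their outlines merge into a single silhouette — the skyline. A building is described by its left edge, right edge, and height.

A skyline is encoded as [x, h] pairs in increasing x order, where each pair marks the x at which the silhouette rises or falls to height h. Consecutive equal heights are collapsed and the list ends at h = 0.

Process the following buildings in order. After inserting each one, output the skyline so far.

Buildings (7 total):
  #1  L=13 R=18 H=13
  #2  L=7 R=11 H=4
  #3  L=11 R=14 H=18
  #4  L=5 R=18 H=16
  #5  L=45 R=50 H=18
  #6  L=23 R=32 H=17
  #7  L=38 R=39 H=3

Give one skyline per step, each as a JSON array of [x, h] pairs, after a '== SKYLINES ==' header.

== SKYLINES ==
[[13,13],[18,0]]
[[7,4],[11,0],[13,13],[18,0]]
[[7,4],[11,18],[14,13],[18,0]]
[[5,16],[11,18],[14,16],[18,0]]
[[5,16],[11,18],[14,16],[18,0],[45,18],[50,0]]
[[5,16],[11,18],[14,16],[18,0],[23,17],[32,0],[45,18],[50,0]]
[[5,16],[11,18],[14,16],[18,0],[23,17],[32,0],[38,3],[39,0],[45,18],[50,0]]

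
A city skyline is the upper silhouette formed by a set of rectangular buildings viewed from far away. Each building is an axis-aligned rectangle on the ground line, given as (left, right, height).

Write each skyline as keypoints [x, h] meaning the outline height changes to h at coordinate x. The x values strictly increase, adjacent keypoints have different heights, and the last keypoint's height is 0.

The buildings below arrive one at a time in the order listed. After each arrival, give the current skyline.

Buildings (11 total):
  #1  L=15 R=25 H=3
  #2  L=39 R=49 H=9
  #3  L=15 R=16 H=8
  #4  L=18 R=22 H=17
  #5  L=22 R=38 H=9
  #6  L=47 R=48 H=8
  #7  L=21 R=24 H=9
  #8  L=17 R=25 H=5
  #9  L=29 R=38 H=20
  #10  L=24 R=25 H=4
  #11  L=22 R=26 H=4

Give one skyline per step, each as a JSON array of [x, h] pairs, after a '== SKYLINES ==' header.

== SKYLINES ==
[[15,3],[25,0]]
[[15,3],[25,0],[39,9],[49,0]]
[[15,8],[16,3],[25,0],[39,9],[49,0]]
[[15,8],[16,3],[18,17],[22,3],[25,0],[39,9],[49,0]]
[[15,8],[16,3],[18,17],[22,9],[38,0],[39,9],[49,0]]
[[15,8],[16,3],[18,17],[22,9],[38,0],[39,9],[49,0]]
[[15,8],[16,3],[18,17],[22,9],[38,0],[39,9],[49,0]]
[[15,8],[16,3],[17,5],[18,17],[22,9],[38,0],[39,9],[49,0]]
[[15,8],[16,3],[17,5],[18,17],[22,9],[29,20],[38,0],[39,9],[49,0]]
[[15,8],[16,3],[17,5],[18,17],[22,9],[29,20],[38,0],[39,9],[49,0]]
[[15,8],[16,3],[17,5],[18,17],[22,9],[29,20],[38,0],[39,9],[49,0]]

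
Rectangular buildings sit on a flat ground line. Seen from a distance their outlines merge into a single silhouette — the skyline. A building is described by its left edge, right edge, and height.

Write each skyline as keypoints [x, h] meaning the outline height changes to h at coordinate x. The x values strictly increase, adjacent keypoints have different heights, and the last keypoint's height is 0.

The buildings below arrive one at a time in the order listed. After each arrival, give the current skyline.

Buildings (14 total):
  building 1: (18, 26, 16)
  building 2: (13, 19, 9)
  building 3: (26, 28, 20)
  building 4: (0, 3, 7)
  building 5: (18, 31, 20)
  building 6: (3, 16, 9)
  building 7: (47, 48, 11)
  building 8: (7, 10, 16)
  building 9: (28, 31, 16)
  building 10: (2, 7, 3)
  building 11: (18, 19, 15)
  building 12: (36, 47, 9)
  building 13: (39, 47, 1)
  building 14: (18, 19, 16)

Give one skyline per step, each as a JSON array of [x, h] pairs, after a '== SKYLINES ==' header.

== SKYLINES ==
[[18,16],[26,0]]
[[13,9],[18,16],[26,0]]
[[13,9],[18,16],[26,20],[28,0]]
[[0,7],[3,0],[13,9],[18,16],[26,20],[28,0]]
[[0,7],[3,0],[13,9],[18,20],[31,0]]
[[0,7],[3,9],[18,20],[31,0]]
[[0,7],[3,9],[18,20],[31,0],[47,11],[48,0]]
[[0,7],[3,9],[7,16],[10,9],[18,20],[31,0],[47,11],[48,0]]
[[0,7],[3,9],[7,16],[10,9],[18,20],[31,0],[47,11],[48,0]]
[[0,7],[3,9],[7,16],[10,9],[18,20],[31,0],[47,11],[48,0]]
[[0,7],[3,9],[7,16],[10,9],[18,20],[31,0],[47,11],[48,0]]
[[0,7],[3,9],[7,16],[10,9],[18,20],[31,0],[36,9],[47,11],[48,0]]
[[0,7],[3,9],[7,16],[10,9],[18,20],[31,0],[36,9],[47,11],[48,0]]
[[0,7],[3,9],[7,16],[10,9],[18,20],[31,0],[36,9],[47,11],[48,0]]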